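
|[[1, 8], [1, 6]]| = -2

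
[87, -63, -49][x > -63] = [87, -49]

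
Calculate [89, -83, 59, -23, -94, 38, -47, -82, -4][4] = -94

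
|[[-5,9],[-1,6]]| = -21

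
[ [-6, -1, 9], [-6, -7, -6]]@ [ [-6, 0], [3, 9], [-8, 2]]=C[0][0] = (-6)*(-6) + (-1)*(3) + (9)*(-8) = -39
C[0][1] = (-6)*(0) + (-1)*(9) + (9)*(2) = 9
C[1][0] = (-6)*(-6) + (-7)*(3) + (-6)*(-8) = 63
C[1][1] = (-6)*(0) + (-7)*(9) + (-6)*(2) = -75
= [[-39, 9], [63, -75]]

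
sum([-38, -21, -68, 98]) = (-38) + (-21) + (-68) + 98
= -29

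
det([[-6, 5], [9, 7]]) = (-6)*(7) - (5)*(9)
= -87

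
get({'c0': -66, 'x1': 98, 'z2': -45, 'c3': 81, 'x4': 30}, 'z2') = -45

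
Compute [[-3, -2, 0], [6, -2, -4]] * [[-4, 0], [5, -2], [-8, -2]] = [[2, 4], [-2, 12]]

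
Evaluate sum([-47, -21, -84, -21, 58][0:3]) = -152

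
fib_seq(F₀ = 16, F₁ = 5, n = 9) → F_2 = F_1 + F_0 = 21
F_3 = F_2 + F_1 = 26
F_4 = F_3 + F_2 = 47
...
= [16, 5, 21, 26, 47, 73, 120, 193, 313]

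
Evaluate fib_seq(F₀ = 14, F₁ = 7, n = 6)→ F_2 = F_1 + F_0 = 21
F_3 = F_2 + F_1 = 28
F_4 = F_3 + F_2 = 49
...
= [14, 7, 21, 28, 49, 77]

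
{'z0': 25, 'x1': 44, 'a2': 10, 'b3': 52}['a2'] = 10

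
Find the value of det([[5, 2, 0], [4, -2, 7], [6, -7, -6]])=(1)*(5)*det([[-2, 7], [-7, -6]]) + (-1)*(2)*det([[4, 7], [6, -6]]) + (1)*(0)*det([[4, -2], [6, -7]])
= 305 + 132 + 0
= 437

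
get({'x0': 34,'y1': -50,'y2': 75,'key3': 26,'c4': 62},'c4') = 62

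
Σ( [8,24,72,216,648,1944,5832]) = 8744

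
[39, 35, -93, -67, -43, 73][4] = -43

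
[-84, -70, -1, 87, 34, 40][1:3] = [-70, -1]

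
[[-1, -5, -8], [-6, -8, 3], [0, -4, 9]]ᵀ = [[-1, -6, 0], [-5, -8, -4], [-8, 3, 9]]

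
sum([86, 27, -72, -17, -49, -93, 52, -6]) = -72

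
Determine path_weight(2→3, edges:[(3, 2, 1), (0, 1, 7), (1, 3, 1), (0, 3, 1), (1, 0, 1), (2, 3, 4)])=w(2→3)=4
= 4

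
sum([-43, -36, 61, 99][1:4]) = 124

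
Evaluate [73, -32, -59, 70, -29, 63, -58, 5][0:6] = [73, -32, -59, 70, -29, 63]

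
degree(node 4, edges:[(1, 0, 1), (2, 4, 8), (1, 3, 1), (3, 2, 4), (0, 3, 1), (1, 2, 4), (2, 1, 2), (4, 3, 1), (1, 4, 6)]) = incident: (2,4), (4,3), (1,4)
= 3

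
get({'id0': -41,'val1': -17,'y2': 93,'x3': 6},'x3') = 6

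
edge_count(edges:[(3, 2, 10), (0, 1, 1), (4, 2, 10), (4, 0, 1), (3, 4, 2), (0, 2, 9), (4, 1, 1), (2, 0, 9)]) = 8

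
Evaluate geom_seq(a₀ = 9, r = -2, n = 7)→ [9, -18, 36, -72, 144, -288, 576]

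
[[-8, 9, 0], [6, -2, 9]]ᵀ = [[-8, 6], [9, -2], [0, 9]]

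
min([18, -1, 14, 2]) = -1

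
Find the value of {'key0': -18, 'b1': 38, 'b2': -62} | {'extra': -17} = {'key0': -18, 'b1': 38, 'b2': -62, 'extra': -17}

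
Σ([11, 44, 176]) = 11 + 44 + 176
= 231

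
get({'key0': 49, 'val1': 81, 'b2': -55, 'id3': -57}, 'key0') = 49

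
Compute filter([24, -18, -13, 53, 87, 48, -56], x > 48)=keep x where x > 48: 24✗, -18✗, -13✗, 53✓, 87✓, 48✗, -56✗
= [53, 87]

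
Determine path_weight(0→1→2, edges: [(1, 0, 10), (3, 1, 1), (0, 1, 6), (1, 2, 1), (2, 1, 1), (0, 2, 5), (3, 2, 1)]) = w(0→1)=6 + w(1→2)=1
= 7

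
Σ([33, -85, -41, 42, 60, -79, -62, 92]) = 33 + (-85) + (-41) + 42 + 60 + (-79) + (-62) + 92
= -40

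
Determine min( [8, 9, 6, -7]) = -7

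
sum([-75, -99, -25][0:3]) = -199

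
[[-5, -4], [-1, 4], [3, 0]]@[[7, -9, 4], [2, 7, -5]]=[[-43, 17, 0], [1, 37, -24], [21, -27, 12]]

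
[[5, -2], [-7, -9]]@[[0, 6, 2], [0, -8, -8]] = [[0, 46, 26], [0, 30, 58]]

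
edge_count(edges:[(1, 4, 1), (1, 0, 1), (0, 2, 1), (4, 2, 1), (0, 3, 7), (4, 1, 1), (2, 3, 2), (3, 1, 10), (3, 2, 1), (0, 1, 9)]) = 10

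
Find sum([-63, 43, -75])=-95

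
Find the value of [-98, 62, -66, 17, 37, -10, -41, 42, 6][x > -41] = [62, 17, 37, -10, 42, 6]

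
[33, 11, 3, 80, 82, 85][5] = 85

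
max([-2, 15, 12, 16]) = 16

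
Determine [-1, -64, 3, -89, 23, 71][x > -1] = keep x where x > -1: -1✗, -64✗, 3✓, -89✗, 23✓, 71✓
= [3, 23, 71]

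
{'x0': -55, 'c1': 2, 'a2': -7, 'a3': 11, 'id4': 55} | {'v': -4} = {'x0': -55, 'c1': 2, 'a2': -7, 'a3': 11, 'id4': 55, 'v': -4}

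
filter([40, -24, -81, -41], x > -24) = [40]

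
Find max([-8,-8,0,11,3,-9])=11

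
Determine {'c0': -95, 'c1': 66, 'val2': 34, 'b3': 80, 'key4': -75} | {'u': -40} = {'c0': -95, 'c1': 66, 'val2': 34, 'b3': 80, 'key4': -75, 'u': -40}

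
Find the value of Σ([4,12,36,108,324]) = 484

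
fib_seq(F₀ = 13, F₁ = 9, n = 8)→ F_2 = F_1 + F_0 = 22
F_3 = F_2 + F_1 = 31
F_4 = F_3 + F_2 = 53
...
= [13, 9, 22, 31, 53, 84, 137, 221]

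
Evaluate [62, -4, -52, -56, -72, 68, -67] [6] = -67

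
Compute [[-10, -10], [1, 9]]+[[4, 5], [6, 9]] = [[-6, -5], [7, 18]]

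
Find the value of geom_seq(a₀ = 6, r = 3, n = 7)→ a_0 = 6*3^0 = 6
a_1 = 6*3^1 = 18
a_2 = 6*3^2 = 54
...
= [6, 18, 54, 162, 486, 1458, 4374]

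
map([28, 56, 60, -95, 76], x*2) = [56, 112, 120, -190, 152]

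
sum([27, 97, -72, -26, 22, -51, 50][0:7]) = 47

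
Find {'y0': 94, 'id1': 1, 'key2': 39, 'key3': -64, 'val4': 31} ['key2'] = 39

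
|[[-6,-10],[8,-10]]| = (-6)*(-10) - (-10)*(8)
= 140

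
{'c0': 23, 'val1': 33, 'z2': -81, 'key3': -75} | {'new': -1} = {'c0': 23, 'val1': 33, 'z2': -81, 'key3': -75, 'new': -1}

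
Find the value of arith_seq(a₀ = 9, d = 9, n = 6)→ [9, 18, 27, 36, 45, 54]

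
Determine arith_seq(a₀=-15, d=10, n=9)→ a_0 = -15 + 0*10 = -15
a_1 = -15 + 1*10 = -5
a_2 = -15 + 2*10 = 5
...
= [-15, -5, 5, 15, 25, 35, 45, 55, 65]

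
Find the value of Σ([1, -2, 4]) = 1 + -2 + 4
= 3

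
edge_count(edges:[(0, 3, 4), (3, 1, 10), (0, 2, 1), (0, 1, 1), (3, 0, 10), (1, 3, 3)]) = 6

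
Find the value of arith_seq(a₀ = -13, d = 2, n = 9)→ a_0 = -13 + 0*2 = -13
a_1 = -13 + 1*2 = -11
a_2 = -13 + 2*2 = -9
...
= [-13, -11, -9, -7, -5, -3, -1, 1, 3]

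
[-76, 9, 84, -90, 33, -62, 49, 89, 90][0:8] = [-76, 9, 84, -90, 33, -62, 49, 89]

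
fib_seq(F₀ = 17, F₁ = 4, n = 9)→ F_2 = F_1 + F_0 = 21
F_3 = F_2 + F_1 = 25
F_4 = F_3 + F_2 = 46
...
= [17, 4, 21, 25, 46, 71, 117, 188, 305]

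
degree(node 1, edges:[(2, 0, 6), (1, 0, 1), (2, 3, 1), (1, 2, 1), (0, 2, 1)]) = incident: (1,0), (1,2)
= 2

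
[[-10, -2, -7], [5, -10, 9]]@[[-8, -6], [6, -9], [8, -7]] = [[12, 127], [-28, -3]]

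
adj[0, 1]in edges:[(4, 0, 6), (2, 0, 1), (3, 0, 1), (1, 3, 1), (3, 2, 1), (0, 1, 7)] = 7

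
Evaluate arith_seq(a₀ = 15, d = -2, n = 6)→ a_0 = 15 + 0*-2 = 15
a_1 = 15 + 1*-2 = 13
a_2 = 15 + 2*-2 = 11
...
= [15, 13, 11, 9, 7, 5]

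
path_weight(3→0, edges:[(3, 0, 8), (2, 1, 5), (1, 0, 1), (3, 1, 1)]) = w(3→0)=8
= 8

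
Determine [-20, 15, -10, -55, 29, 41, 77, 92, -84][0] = -20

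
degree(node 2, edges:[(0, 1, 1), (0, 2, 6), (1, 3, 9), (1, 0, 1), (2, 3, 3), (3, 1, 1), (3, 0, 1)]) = 2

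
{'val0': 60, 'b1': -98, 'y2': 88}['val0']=60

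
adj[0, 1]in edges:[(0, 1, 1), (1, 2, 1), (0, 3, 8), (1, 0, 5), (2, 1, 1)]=1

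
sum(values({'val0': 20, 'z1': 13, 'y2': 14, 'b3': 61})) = 20 + 13 + 14 + 61
= 108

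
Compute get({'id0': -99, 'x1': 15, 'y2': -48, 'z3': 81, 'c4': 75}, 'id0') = -99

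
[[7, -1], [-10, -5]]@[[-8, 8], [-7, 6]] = C[0][0] = (7)*(-8) + (-1)*(-7) = -49
C[0][1] = (7)*(8) + (-1)*(6) = 50
C[1][0] = (-10)*(-8) + (-5)*(-7) = 115
C[1][1] = (-10)*(8) + (-5)*(6) = -110
= [[-49, 50], [115, -110]]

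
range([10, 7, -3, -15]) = 25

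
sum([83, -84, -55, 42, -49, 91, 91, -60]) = 83 + (-84) + (-55) + 42 + (-49) + 91 + 91 + (-60)
= 59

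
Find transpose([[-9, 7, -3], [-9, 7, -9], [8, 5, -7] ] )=[[-9, -9, 8], [7, 7, 5], [-3, -9, -7]]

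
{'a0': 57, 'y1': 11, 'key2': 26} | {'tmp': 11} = {'a0': 57, 'y1': 11, 'key2': 26, 'tmp': 11}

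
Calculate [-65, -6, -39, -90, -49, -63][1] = -6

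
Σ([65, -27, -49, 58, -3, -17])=65 + (-27) + (-49) + 58 + (-3) + (-17)
= 27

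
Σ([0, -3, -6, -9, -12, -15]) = 0 + (-3) + (-6) + (-9) + (-12) + (-15)
= -45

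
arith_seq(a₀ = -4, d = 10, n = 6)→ a_0 = -4 + 0*10 = -4
a_1 = -4 + 1*10 = 6
a_2 = -4 + 2*10 = 16
...
= [-4, 6, 16, 26, 36, 46]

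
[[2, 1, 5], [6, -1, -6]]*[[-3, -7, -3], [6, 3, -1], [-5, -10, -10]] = C[0][0] = (2)*(-3) + (1)*(6) + (5)*(-5) = -25
C[0][1] = (2)*(-7) + (1)*(3) + (5)*(-10) = -61
C[0][2] = (2)*(-3) + (1)*(-1) + (5)*(-10) = -57
C[1][0] = (6)*(-3) + (-1)*(6) + (-6)*(-5) = 6
C[1][1] = (6)*(-7) + (-1)*(3) + (-6)*(-10) = 15
C[1][2] = (6)*(-3) + (-1)*(-1) + (-6)*(-10) = 43
= [[-25, -61, -57], [6, 15, 43]]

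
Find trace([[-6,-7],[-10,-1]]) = diagonal: (-6) + (-1)
= -7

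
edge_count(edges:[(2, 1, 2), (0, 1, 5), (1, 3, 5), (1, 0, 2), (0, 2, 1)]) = 5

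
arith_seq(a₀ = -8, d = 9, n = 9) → [-8, 1, 10, 19, 28, 37, 46, 55, 64]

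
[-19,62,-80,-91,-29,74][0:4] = [-19, 62, -80, -91]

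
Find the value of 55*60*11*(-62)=-2250600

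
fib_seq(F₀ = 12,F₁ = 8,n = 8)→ F_2 = F_1 + F_0 = 20
F_3 = F_2 + F_1 = 28
F_4 = F_3 + F_2 = 48
...
= [12, 8, 20, 28, 48, 76, 124, 200]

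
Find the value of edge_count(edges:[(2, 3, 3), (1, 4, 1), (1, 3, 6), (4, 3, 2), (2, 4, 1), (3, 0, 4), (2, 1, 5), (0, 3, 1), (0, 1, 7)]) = 9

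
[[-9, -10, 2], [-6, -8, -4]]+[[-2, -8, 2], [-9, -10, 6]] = [[-11, -18, 4], [-15, -18, 2]]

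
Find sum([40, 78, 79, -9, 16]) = 40 + 78 + 79 + (-9) + 16
= 204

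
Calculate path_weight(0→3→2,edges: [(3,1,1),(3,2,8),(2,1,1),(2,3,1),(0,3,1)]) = w(0→3)=1 + w(3→2)=8
= 9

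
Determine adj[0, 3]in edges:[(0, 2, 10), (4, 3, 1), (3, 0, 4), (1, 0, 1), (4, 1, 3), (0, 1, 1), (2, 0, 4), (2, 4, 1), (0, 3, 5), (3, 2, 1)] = 5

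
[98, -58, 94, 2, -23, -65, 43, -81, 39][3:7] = [2, -23, -65, 43]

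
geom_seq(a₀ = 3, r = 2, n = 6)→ a_0 = 3*2^0 = 3
a_1 = 3*2^1 = 6
a_2 = 3*2^2 = 12
...
= [3, 6, 12, 24, 48, 96]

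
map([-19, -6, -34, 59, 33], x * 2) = [-38, -12, -68, 118, 66]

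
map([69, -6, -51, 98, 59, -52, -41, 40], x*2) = 69*2=138, -6*2=-12, -51*2=-102, 98*2=196, 59*2=118, -52*2=-104, -41*2=-82, 40*2=80
= [138, -12, -102, 196, 118, -104, -82, 80]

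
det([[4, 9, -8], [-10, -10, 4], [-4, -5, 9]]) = (1)*(4)*det([[-10, 4], [-5, 9]]) + (-1)*(9)*det([[-10, 4], [-4, 9]]) + (1)*(-8)*det([[-10, -10], [-4, -5]])
= -280 + 666 + -80
= 306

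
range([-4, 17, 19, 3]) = 23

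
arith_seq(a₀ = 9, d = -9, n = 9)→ a_0 = 9 + 0*-9 = 9
a_1 = 9 + 1*-9 = 0
a_2 = 9 + 2*-9 = -9
...
= [9, 0, -9, -18, -27, -36, -45, -54, -63]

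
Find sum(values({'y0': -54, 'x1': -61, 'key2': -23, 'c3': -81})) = (-54) + (-61) + (-23) + (-81)
= -219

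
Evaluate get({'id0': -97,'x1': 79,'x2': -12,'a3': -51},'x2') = -12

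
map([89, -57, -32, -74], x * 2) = [178, -114, -64, -148]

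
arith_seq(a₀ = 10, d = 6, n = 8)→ a_0 = 10 + 0*6 = 10
a_1 = 10 + 1*6 = 16
a_2 = 10 + 2*6 = 22
...
= [10, 16, 22, 28, 34, 40, 46, 52]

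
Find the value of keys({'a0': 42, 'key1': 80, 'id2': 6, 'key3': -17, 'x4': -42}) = ['a0', 'key1', 'id2', 'key3', 'x4']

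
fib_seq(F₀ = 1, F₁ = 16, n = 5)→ F_2 = F_1 + F_0 = 17
F_3 = F_2 + F_1 = 33
F_4 = F_3 + F_2 = 50
= [1, 16, 17, 33, 50]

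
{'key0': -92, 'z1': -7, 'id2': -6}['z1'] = -7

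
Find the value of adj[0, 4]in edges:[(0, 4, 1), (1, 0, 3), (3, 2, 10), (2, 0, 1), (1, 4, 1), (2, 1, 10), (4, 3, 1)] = 1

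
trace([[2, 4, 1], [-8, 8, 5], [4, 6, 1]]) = 11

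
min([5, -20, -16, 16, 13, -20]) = -20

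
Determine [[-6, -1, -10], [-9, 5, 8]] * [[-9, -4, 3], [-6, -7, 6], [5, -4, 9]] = [[10, 71, -114], [91, -31, 75]]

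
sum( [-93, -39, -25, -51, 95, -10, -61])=(-93) + (-39) + (-25) + (-51) + 95 + (-10) + (-61)
= -184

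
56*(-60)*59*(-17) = 3370080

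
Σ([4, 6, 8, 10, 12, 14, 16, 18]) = 4 + 6 + 8 + 10 + 12 + 14 + 16 + 18
= 88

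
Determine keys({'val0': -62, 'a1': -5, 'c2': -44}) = ['val0', 'a1', 'c2']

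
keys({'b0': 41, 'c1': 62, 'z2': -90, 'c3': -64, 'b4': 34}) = ['b0', 'c1', 'z2', 'c3', 'b4']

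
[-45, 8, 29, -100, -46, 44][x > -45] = [8, 29, 44]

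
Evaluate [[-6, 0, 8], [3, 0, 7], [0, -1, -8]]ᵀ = [[-6, 3, 0], [0, 0, -1], [8, 7, -8]]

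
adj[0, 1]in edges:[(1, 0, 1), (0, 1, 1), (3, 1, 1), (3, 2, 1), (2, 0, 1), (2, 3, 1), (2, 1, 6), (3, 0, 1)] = 1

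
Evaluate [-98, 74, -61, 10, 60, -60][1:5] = [74, -61, 10, 60]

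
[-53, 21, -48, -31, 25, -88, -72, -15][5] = -88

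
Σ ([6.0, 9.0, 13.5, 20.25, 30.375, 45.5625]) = 6.0 + 9.0 + 13.5 + 20.25 + 30.375 + 45.5625
= 124.6875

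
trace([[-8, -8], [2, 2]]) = diagonal: (-8) + 2
= -6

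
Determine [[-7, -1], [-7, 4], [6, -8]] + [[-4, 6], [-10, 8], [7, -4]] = [[-11, 5], [-17, 12], [13, -12]]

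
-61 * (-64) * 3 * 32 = 374784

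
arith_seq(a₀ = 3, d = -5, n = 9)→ [3, -2, -7, -12, -17, -22, -27, -32, -37]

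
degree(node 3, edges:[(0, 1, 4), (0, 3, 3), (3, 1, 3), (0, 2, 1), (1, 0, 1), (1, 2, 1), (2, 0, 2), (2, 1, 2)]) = incident: (0,3), (3,1)
= 2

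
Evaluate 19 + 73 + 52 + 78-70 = 152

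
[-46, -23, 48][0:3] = [-46, -23, 48]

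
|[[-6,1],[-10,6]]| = -26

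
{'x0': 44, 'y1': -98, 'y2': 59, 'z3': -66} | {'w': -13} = {'x0': 44, 'y1': -98, 'y2': 59, 'z3': -66, 'w': -13}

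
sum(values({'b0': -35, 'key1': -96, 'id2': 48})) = (-35) + (-96) + 48
= -83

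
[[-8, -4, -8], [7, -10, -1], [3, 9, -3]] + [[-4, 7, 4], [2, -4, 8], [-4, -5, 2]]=[[-12, 3, -4], [9, -14, 7], [-1, 4, -1]]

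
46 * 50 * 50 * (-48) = -5520000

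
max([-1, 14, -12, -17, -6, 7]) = 14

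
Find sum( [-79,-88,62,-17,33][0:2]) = slice → [-79, -88]
(-79) + (-88)
= -167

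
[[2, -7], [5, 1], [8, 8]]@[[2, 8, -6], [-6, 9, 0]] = [[46, -47, -12], [4, 49, -30], [-32, 136, -48]]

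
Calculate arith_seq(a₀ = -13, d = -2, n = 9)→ [-13, -15, -17, -19, -21, -23, -25, -27, -29]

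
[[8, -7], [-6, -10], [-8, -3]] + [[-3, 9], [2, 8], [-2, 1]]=[[5, 2], [-4, -2], [-10, -2]]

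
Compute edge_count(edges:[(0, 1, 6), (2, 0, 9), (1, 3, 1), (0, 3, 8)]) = 4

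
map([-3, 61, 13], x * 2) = [-6, 122, 26]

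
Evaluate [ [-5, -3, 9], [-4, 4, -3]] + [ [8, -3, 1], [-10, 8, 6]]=[[3, -6, 10], [-14, 12, 3]]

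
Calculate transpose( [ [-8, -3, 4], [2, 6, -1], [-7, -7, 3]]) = [[-8, 2, -7], [-3, 6, -7], [4, -1, 3]]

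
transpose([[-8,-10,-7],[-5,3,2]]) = [[-8, -5], [-10, 3], [-7, 2]]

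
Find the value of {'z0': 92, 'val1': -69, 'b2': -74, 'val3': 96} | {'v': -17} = {'z0': 92, 'val1': -69, 'b2': -74, 'val3': 96, 'v': -17}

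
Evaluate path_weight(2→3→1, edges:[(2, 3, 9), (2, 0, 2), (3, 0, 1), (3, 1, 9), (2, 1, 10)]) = w(2→3)=9 + w(3→1)=9
= 18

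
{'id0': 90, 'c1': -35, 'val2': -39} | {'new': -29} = {'id0': 90, 'c1': -35, 'val2': -39, 'new': -29}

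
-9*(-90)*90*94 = 6852600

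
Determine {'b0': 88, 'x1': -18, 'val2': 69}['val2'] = 69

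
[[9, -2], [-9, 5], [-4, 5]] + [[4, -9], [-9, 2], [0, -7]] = [[13, -11], [-18, 7], [-4, -2]]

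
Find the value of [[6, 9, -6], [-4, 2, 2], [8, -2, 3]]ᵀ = [[6, -4, 8], [9, 2, -2], [-6, 2, 3]]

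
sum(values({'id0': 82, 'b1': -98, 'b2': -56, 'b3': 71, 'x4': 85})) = 82 + (-98) + (-56) + 71 + 85
= 84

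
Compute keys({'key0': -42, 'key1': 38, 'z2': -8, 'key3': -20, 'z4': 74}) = ['key0', 'key1', 'z2', 'key3', 'z4']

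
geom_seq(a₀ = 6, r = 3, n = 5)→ [6, 18, 54, 162, 486]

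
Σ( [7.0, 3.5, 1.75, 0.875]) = 13.125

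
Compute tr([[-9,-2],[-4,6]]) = diagonal: (-9) + 6
= -3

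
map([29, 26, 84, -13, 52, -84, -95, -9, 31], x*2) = [58, 52, 168, -26, 104, -168, -190, -18, 62]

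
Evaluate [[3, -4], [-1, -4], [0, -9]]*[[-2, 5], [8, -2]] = [[-38, 23], [-30, 3], [-72, 18]]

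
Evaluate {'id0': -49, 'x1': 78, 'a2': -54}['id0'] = -49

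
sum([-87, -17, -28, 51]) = -81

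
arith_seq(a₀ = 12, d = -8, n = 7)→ [12, 4, -4, -12, -20, -28, -36]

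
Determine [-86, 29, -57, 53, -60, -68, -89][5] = -68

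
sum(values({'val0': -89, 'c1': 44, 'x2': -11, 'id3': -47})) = -103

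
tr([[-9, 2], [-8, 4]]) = -5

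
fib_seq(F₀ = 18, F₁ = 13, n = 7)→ F_2 = F_1 + F_0 = 31
F_3 = F_2 + F_1 = 44
F_4 = F_3 + F_2 = 75
...
= [18, 13, 31, 44, 75, 119, 194]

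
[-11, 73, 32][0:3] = [-11, 73, 32]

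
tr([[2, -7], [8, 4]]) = diagonal: 2 + 4
= 6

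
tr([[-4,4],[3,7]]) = diagonal: (-4) + 7
= 3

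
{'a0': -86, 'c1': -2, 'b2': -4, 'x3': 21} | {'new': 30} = {'a0': -86, 'c1': -2, 'b2': -4, 'x3': 21, 'new': 30}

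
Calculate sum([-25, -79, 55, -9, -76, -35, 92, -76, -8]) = (-25) + (-79) + 55 + (-9) + (-76) + (-35) + 92 + (-76) + (-8)
= -161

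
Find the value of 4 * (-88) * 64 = -22528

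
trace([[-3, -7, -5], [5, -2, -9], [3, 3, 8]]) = diagonal: (-3) + (-2) + 8
= 3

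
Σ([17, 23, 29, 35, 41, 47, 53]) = 245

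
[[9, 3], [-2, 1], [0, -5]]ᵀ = [[9, -2, 0], [3, 1, -5]]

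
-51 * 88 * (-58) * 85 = 22125840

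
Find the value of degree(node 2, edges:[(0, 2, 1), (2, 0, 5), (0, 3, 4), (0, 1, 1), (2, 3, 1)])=incident: (0,2), (2,0), (2,3)
= 3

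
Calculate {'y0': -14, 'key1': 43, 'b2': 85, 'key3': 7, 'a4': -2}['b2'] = 85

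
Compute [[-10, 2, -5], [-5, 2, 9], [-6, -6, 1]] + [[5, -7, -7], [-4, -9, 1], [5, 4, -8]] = [[-5, -5, -12], [-9, -7, 10], [-1, -2, -7]]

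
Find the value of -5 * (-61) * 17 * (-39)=-202215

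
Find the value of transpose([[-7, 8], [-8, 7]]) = [[-7, -8], [8, 7]]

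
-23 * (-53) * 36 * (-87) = -3817908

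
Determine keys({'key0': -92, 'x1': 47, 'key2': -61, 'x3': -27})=['key0', 'x1', 'key2', 'x3']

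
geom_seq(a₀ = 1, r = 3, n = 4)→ a_0 = 1*3^0 = 1
a_1 = 1*3^1 = 3
a_2 = 1*3^2 = 9
...
= [1, 3, 9, 27]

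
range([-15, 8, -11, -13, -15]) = 23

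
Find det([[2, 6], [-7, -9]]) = (2)*(-9) - (6)*(-7)
= 24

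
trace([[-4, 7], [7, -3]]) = -7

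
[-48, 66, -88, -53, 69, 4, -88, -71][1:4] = [66, -88, -53]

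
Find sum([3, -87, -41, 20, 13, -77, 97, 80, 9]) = 3 + (-87) + (-41) + 20 + 13 + (-77) + 97 + 80 + 9
= 17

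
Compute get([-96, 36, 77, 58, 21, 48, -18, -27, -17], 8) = -17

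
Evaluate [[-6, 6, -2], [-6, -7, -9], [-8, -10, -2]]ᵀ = [[-6, -6, -8], [6, -7, -10], [-2, -9, -2]]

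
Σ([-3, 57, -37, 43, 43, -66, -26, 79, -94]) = -4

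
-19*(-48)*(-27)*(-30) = 738720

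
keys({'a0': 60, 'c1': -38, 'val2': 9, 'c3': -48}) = ['a0', 'c1', 'val2', 'c3']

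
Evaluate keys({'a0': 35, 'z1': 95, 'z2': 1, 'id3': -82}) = ['a0', 'z1', 'z2', 'id3']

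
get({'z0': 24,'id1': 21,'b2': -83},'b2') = -83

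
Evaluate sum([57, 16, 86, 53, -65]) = 57 + 16 + 86 + 53 + (-65)
= 147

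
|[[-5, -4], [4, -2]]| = 26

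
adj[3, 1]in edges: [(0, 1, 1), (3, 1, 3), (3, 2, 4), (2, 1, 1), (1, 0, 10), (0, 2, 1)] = 3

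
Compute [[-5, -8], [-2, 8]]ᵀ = [[-5, -2], [-8, 8]]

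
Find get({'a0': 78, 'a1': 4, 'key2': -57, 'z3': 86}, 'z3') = 86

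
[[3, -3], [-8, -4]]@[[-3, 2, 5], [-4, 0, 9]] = [[3, 6, -12], [40, -16, -76]]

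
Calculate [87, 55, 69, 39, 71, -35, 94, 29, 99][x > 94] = [99]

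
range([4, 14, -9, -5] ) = 23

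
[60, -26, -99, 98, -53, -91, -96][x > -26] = keep x where x > -26: 60✓, -26✗, -99✗, 98✓, -53✗, -91✗, -96✗
= [60, 98]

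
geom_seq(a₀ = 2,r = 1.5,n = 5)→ a_0 = 2*1.5^0 = 2.0
a_1 = 2*1.5^1 = 3.0
a_2 = 2*1.5^2 = 4.5
...
= [2.0, 3.0, 4.5, 6.75, 10.125]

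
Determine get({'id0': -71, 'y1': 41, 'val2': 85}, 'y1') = 41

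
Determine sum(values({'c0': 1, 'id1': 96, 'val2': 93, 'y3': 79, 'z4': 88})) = 1 + 96 + 93 + 79 + 88
= 357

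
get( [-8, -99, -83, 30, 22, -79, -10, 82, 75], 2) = -83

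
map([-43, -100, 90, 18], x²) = [1849, 10000, 8100, 324]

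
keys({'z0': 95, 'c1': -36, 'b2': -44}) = ['z0', 'c1', 'b2']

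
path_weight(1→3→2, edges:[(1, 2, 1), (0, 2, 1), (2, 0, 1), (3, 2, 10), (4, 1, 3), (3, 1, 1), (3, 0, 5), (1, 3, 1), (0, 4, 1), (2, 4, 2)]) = w(1→3)=1 + w(3→2)=10
= 11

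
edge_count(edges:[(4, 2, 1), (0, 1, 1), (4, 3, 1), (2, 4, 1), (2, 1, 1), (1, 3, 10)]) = 6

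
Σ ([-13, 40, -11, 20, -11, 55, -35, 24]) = 69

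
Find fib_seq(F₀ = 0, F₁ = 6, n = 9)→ F_2 = F_1 + F_0 = 6
F_3 = F_2 + F_1 = 12
F_4 = F_3 + F_2 = 18
...
= [0, 6, 6, 12, 18, 30, 48, 78, 126]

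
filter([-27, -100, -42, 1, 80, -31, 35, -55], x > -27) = keep x where x > -27: -27✗, -100✗, -42✗, 1✓, 80✓, -31✗, 35✓, -55✗
= [1, 80, 35]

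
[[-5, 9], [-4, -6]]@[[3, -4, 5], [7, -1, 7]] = C[0][0] = (-5)*(3) + (9)*(7) = 48
C[0][1] = (-5)*(-4) + (9)*(-1) = 11
C[0][2] = (-5)*(5) + (9)*(7) = 38
C[1][0] = (-4)*(3) + (-6)*(7) = -54
C[1][1] = (-4)*(-4) + (-6)*(-1) = 22
C[1][2] = (-4)*(5) + (-6)*(7) = -62
= [[48, 11, 38], [-54, 22, -62]]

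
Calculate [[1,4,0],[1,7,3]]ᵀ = [[1, 1], [4, 7], [0, 3]]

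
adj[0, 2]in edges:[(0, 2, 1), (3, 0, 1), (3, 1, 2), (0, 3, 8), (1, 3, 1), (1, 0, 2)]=1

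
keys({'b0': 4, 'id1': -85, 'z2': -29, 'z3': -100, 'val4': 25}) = ['b0', 'id1', 'z2', 'z3', 'val4']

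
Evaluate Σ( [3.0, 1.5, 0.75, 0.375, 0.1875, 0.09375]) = 5.90625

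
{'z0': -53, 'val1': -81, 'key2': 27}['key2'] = 27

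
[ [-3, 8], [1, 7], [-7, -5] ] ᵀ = [[-3, 1, -7], [8, 7, -5]]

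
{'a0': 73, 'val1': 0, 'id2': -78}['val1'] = 0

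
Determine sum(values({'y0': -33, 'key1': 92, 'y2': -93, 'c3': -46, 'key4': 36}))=(-33) + 92 + (-93) + (-46) + 36
= -44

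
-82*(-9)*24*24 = 425088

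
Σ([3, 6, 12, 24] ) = 45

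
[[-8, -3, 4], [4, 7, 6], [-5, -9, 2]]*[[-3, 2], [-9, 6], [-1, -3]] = C[0][0] = (-8)*(-3) + (-3)*(-9) + (4)*(-1) = 47
C[0][1] = (-8)*(2) + (-3)*(6) + (4)*(-3) = -46
C[1][0] = (4)*(-3) + (7)*(-9) + (6)*(-1) = -81
C[1][1] = (4)*(2) + (7)*(6) + (6)*(-3) = 32
C[2][0] = (-5)*(-3) + (-9)*(-9) + (2)*(-1) = 94
C[2][1] = (-5)*(2) + (-9)*(6) + (2)*(-3) = -70
= [[47, -46], [-81, 32], [94, -70]]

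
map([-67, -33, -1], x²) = (-67)²=4489, (-33)²=1089, (-1)²=1
= [4489, 1089, 1]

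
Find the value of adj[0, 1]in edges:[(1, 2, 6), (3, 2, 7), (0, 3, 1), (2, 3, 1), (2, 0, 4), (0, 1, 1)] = 1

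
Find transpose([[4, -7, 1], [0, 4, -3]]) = [[4, 0], [-7, 4], [1, -3]]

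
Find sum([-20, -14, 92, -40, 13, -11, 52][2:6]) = slice → [92, -40, 13, -11]
92 + (-40) + 13 + (-11)
= 54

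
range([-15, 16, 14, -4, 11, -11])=31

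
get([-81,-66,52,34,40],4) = 40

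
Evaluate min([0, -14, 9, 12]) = -14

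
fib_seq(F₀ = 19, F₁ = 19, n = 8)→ F_2 = F_1 + F_0 = 38
F_3 = F_2 + F_1 = 57
F_4 = F_3 + F_2 = 95
...
= [19, 19, 38, 57, 95, 152, 247, 399]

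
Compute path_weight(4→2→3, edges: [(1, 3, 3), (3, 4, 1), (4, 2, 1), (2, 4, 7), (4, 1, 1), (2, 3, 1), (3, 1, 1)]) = 2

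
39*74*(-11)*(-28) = 888888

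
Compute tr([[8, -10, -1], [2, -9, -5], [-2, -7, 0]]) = diagonal: 8 + (-9) + 0
= -1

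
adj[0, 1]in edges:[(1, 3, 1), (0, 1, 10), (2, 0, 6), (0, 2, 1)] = 10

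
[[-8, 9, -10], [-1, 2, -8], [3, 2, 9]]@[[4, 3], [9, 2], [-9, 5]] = [[139, -56], [86, -39], [-51, 58]]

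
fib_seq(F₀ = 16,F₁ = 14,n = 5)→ [16, 14, 30, 44, 74]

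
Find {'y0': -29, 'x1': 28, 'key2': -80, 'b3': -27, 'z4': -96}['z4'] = -96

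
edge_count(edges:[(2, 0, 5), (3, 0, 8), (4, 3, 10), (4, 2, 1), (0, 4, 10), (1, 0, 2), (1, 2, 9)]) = 7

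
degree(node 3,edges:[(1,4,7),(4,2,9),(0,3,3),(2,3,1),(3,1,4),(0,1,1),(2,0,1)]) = incident: (0,3), (2,3), (3,1)
= 3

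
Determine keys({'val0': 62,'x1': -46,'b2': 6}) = ['val0', 'x1', 'b2']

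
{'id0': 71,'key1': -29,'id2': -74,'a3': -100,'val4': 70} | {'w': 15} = {'id0': 71, 'key1': -29, 'id2': -74, 'a3': -100, 'val4': 70, 'w': 15}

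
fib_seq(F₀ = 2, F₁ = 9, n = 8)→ [2, 9, 11, 20, 31, 51, 82, 133]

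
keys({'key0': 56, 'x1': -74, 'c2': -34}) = ['key0', 'x1', 'c2']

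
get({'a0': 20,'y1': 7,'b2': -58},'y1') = 7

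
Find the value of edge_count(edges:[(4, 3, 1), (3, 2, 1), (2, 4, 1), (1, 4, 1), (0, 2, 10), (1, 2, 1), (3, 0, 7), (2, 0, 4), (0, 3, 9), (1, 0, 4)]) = 10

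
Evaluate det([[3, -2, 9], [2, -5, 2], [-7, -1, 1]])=-310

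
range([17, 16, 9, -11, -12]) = 29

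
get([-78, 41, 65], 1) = 41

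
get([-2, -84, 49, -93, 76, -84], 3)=-93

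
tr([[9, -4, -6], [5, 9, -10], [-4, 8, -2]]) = diagonal: 9 + 9 + (-2)
= 16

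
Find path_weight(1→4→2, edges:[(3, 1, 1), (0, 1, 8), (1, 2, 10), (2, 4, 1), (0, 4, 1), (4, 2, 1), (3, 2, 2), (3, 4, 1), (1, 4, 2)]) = w(1→4)=2 + w(4→2)=1
= 3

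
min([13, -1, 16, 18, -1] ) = -1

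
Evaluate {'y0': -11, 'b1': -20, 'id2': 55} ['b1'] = -20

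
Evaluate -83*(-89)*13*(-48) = -4609488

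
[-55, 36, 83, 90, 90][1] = 36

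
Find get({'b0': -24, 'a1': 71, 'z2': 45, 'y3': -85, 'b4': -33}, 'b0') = -24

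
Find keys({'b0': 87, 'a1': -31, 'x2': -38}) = ['b0', 'a1', 'x2']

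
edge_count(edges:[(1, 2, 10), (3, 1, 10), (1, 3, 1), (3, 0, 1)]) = 4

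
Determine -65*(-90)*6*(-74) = -2597400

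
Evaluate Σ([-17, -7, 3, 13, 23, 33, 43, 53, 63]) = (-17) + (-7) + 3 + 13 + 23 + 33 + 43 + 53 + 63
= 207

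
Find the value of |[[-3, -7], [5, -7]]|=56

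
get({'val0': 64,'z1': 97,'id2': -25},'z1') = 97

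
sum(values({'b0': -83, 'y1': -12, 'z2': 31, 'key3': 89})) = (-83) + (-12) + 31 + 89
= 25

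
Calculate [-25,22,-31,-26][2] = -31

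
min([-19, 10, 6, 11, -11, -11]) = -19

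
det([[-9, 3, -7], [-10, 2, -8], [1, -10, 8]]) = (1)*(-9)*det([[2, -8], [-10, 8]]) + (-1)*(3)*det([[-10, -8], [1, 8]]) + (1)*(-7)*det([[-10, 2], [1, -10]])
= 576 + 216 + -686
= 106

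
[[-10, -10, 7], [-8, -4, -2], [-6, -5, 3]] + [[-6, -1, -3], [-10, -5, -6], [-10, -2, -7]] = [[-16, -11, 4], [-18, -9, -8], [-16, -7, -4]]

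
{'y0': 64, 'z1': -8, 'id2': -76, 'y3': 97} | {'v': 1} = {'y0': 64, 'z1': -8, 'id2': -76, 'y3': 97, 'v': 1}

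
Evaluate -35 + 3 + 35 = 3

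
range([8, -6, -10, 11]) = 21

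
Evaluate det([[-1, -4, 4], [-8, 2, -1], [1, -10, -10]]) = 666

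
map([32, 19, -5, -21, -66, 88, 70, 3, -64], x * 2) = 32*2=64, 19*2=38, -5*2=-10, -21*2=-42, -66*2=-132, 88*2=176, 70*2=140, 3*2=6, -64*2=-128
= [64, 38, -10, -42, -132, 176, 140, 6, -128]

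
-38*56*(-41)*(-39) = -3402672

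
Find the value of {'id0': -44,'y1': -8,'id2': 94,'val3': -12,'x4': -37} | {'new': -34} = {'id0': -44, 'y1': -8, 'id2': 94, 'val3': -12, 'x4': -37, 'new': -34}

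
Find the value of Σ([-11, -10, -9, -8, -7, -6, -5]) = (-11) + (-10) + (-9) + (-8) + (-7) + (-6) + (-5)
= -56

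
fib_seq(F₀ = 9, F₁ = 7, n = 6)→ [9, 7, 16, 23, 39, 62]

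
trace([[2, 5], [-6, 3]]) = 5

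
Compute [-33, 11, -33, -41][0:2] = [-33, 11]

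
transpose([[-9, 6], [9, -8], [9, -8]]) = [[-9, 9, 9], [6, -8, -8]]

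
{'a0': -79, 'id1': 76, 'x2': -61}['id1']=76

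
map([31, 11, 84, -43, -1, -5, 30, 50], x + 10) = [41, 21, 94, -33, 9, 5, 40, 60]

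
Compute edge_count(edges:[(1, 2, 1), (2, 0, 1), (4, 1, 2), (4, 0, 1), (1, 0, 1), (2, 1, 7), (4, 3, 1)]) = 7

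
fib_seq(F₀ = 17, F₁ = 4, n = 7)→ [17, 4, 21, 25, 46, 71, 117]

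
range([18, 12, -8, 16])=26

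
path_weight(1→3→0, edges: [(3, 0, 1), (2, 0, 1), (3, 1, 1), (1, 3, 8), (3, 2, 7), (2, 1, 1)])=w(1→3)=8 + w(3→0)=1
= 9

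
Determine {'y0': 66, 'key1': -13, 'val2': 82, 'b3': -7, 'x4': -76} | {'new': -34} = {'y0': 66, 'key1': -13, 'val2': 82, 'b3': -7, 'x4': -76, 'new': -34}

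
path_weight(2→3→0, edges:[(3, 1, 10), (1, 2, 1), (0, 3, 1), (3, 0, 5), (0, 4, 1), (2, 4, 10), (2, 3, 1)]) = 6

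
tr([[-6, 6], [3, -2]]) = -8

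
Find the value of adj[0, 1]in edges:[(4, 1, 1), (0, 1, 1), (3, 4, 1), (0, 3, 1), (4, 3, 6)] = 1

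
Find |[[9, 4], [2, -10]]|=(9)*(-10) - (4)*(2)
= -98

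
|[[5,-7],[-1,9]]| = 38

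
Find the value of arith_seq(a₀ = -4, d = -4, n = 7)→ [-4, -8, -12, -16, -20, -24, -28]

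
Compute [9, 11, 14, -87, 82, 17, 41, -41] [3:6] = [-87, 82, 17]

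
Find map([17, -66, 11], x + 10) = 17+10=27, -66+10=-56, 11+10=21
= [27, -56, 21]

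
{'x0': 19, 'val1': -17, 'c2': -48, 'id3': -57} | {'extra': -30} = {'x0': 19, 'val1': -17, 'c2': -48, 'id3': -57, 'extra': -30}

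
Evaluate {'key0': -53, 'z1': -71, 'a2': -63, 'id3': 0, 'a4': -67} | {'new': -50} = {'key0': -53, 'z1': -71, 'a2': -63, 'id3': 0, 'a4': -67, 'new': -50}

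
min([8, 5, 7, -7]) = -7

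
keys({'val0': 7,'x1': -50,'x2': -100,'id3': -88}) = ['val0', 'x1', 'x2', 'id3']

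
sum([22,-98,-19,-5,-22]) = -122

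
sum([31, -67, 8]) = -28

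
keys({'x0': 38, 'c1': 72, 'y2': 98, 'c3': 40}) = ['x0', 'c1', 'y2', 'c3']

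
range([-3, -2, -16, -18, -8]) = 16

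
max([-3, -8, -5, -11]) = -3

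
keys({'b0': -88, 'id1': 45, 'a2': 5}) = ['b0', 'id1', 'a2']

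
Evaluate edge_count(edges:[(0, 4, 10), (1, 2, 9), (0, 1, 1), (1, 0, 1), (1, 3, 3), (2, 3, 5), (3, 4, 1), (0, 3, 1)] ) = 8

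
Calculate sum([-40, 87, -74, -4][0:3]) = -27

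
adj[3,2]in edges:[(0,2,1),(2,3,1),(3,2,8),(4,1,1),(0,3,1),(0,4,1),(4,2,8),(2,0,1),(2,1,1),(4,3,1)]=8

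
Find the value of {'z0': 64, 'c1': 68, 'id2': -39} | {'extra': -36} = {'z0': 64, 'c1': 68, 'id2': -39, 'extra': -36}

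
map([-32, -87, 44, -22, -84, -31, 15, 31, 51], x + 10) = [-22, -77, 54, -12, -74, -21, 25, 41, 61]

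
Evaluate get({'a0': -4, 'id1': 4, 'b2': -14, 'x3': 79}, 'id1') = 4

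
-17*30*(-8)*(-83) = -338640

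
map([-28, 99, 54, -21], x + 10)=-28+10=-18, 99+10=109, 54+10=64, -21+10=-11
= [-18, 109, 64, -11]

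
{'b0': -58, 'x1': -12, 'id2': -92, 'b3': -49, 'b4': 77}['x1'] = -12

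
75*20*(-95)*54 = -7695000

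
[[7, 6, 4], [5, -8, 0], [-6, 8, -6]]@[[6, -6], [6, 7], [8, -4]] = C[0][0] = (7)*(6) + (6)*(6) + (4)*(8) = 110
C[0][1] = (7)*(-6) + (6)*(7) + (4)*(-4) = -16
C[1][0] = (5)*(6) + (-8)*(6) + (0)*(8) = -18
C[1][1] = (5)*(-6) + (-8)*(7) + (0)*(-4) = -86
C[2][0] = (-6)*(6) + (8)*(6) + (-6)*(8) = -36
C[2][1] = (-6)*(-6) + (8)*(7) + (-6)*(-4) = 116
= [[110, -16], [-18, -86], [-36, 116]]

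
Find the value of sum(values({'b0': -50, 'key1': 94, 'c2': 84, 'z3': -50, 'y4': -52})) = 26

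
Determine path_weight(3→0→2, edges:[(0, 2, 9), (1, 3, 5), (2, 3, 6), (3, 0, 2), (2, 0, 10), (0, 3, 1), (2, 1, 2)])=11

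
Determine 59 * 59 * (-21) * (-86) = 6286686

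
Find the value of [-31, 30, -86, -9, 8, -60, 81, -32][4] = 8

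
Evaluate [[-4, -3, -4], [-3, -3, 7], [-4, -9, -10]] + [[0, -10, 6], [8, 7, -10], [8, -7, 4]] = [[-4, -13, 2], [5, 4, -3], [4, -16, -6]]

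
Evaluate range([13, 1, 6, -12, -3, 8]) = 25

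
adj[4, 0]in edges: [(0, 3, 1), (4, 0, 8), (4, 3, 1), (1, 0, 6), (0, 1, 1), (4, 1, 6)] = 8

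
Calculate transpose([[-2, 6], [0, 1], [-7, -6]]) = [[-2, 0, -7], [6, 1, -6]]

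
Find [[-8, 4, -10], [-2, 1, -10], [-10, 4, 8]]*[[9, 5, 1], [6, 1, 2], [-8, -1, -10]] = [[32, -26, 100], [68, 1, 100], [-130, -54, -82]]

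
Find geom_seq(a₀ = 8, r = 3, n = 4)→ [8, 24, 72, 216]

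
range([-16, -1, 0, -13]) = 16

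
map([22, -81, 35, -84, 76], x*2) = 22*2=44, -81*2=-162, 35*2=70, -84*2=-168, 76*2=152
= [44, -162, 70, -168, 152]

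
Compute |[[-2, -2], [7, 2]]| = (-2)*(2) - (-2)*(7)
= 10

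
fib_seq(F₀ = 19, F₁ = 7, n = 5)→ F_2 = F_1 + F_0 = 26
F_3 = F_2 + F_1 = 33
F_4 = F_3 + F_2 = 59
= [19, 7, 26, 33, 59]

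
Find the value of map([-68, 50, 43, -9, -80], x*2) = -68*2=-136, 50*2=100, 43*2=86, -9*2=-18, -80*2=-160
= [-136, 100, 86, -18, -160]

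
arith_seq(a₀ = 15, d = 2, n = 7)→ [15, 17, 19, 21, 23, 25, 27]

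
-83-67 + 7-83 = -226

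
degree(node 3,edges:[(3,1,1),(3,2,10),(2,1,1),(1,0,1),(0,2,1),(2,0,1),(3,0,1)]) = 3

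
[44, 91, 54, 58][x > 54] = [91, 58]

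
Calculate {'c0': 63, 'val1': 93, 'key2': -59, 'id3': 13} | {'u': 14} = {'c0': 63, 'val1': 93, 'key2': -59, 'id3': 13, 'u': 14}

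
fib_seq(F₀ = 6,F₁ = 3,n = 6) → F_2 = F_1 + F_0 = 9
F_3 = F_2 + F_1 = 12
F_4 = F_3 + F_2 = 21
...
= [6, 3, 9, 12, 21, 33]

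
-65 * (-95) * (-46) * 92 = -26132600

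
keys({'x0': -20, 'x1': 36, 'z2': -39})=['x0', 'x1', 'z2']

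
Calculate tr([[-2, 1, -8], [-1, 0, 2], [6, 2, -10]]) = -12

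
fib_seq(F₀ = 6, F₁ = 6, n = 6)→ F_2 = F_1 + F_0 = 12
F_3 = F_2 + F_1 = 18
F_4 = F_3 + F_2 = 30
...
= [6, 6, 12, 18, 30, 48]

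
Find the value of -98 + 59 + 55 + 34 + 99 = 149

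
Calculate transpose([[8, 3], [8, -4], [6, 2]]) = [[8, 8, 6], [3, -4, 2]]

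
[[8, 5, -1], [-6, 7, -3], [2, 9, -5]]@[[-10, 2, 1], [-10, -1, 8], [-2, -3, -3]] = [[-128, 14, 51], [-4, -10, 59], [-100, 10, 89]]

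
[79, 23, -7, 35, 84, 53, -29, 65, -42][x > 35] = keep x where x > 35: 79✓, 23✗, -7✗, 35✗, 84✓, 53✓, -29✗, 65✓, -42✗
= [79, 84, 53, 65]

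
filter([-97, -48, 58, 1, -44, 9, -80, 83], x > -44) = keep x where x > -44: -97✗, -48✗, 58✓, 1✓, -44✗, 9✓, -80✗, 83✓
= [58, 1, 9, 83]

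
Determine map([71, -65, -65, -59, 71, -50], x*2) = [142, -130, -130, -118, 142, -100]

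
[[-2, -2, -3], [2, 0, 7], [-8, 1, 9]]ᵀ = [[-2, 2, -8], [-2, 0, 1], [-3, 7, 9]]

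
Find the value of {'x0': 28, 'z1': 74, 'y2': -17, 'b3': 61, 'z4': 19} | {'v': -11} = {'x0': 28, 'z1': 74, 'y2': -17, 'b3': 61, 'z4': 19, 'v': -11}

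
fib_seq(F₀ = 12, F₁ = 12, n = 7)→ [12, 12, 24, 36, 60, 96, 156]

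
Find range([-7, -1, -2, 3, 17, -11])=28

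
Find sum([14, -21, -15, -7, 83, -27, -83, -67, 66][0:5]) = slice → [14, -21, -15, -7, 83]
14 + (-21) + (-15) + (-7) + 83
= 54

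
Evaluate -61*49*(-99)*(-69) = -20417859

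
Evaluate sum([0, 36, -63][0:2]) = slice → [0, 36]
0 + 36
= 36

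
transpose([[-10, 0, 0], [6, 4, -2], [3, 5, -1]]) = [[-10, 6, 3], [0, 4, 5], [0, -2, -1]]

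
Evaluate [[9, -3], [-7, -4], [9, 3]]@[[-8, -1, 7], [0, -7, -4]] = [[-72, 12, 75], [56, 35, -33], [-72, -30, 51]]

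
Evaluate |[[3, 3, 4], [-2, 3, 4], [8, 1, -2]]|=-50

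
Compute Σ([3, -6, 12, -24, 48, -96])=-63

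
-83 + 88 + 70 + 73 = 148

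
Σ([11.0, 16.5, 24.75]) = 52.25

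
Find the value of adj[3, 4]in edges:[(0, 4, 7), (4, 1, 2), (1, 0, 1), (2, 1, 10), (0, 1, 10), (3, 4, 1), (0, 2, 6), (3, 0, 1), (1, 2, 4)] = 1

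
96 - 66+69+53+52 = 204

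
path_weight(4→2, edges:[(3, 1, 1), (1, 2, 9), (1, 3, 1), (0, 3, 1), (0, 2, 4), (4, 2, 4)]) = w(4→2)=4
= 4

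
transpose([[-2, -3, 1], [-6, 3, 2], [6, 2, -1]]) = [[-2, -6, 6], [-3, 3, 2], [1, 2, -1]]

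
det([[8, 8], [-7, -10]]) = (8)*(-10) - (8)*(-7)
= -24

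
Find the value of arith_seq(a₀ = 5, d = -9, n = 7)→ [5, -4, -13, -22, -31, -40, -49]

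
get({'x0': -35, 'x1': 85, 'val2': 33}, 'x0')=-35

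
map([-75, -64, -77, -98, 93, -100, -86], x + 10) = -75+10=-65, -64+10=-54, -77+10=-67, -98+10=-88, 93+10=103, -100+10=-90, -86+10=-76
= [-65, -54, -67, -88, 103, -90, -76]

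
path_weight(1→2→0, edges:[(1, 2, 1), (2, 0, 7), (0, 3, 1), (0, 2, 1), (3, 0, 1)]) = 8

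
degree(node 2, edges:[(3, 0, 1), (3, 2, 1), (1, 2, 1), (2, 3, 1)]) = 3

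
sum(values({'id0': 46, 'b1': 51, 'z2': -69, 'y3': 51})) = 46 + 51 + (-69) + 51
= 79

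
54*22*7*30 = 249480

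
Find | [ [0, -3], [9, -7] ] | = 27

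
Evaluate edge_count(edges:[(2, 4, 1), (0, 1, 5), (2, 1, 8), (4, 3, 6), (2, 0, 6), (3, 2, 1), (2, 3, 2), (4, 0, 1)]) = 8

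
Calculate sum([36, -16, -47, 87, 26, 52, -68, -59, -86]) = -75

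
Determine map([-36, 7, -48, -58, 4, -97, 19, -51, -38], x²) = (-36)²=1296, (7)²=49, (-48)²=2304, (-58)²=3364, (4)²=16, (-97)²=9409, (19)²=361, (-51)²=2601, (-38)²=1444
= [1296, 49, 2304, 3364, 16, 9409, 361, 2601, 1444]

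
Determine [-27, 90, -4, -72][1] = 90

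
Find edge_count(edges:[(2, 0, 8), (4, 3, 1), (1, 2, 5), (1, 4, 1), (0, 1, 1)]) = 5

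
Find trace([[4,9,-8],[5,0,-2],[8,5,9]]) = diagonal: 4 + 0 + 9
= 13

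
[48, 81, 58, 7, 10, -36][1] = 81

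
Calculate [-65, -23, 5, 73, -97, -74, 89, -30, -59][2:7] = [5, 73, -97, -74, 89]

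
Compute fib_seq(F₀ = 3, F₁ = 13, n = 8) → F_2 = F_1 + F_0 = 16
F_3 = F_2 + F_1 = 29
F_4 = F_3 + F_2 = 45
...
= [3, 13, 16, 29, 45, 74, 119, 193]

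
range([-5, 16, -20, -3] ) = 36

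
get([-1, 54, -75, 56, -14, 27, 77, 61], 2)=-75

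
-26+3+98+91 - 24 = 142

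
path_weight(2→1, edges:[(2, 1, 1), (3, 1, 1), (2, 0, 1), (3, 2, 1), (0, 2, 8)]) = 1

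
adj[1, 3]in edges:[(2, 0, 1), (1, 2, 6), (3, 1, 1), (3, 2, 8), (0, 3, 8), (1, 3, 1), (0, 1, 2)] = 1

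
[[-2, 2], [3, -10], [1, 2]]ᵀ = [[-2, 3, 1], [2, -10, 2]]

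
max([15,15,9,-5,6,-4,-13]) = 15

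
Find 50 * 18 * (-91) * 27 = -2211300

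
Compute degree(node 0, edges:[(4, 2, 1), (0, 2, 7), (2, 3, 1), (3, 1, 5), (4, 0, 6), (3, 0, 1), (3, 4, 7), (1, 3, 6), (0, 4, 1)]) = incident: (0,2), (4,0), (3,0), (0,4)
= 4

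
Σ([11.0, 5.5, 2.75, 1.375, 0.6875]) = 11.0 + 5.5 + 2.75 + 1.375 + 0.6875
= 21.3125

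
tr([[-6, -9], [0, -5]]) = -11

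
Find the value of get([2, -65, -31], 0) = 2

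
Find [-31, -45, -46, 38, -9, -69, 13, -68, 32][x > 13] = [38, 32]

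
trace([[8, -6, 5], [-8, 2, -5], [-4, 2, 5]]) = diagonal: 8 + 2 + 5
= 15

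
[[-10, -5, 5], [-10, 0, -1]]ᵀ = [[-10, -10], [-5, 0], [5, -1]]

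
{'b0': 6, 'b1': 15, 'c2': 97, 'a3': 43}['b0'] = 6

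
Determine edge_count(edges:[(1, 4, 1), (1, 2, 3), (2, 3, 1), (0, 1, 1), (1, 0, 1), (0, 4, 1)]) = 6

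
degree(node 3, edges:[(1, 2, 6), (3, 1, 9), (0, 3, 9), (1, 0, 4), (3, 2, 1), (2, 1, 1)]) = incident: (3,1), (0,3), (3,2)
= 3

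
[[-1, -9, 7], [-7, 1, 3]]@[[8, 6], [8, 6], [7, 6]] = [[-31, -18], [-27, -18]]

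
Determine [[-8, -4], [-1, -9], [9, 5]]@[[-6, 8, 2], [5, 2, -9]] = C[0][0] = (-8)*(-6) + (-4)*(5) = 28
C[0][1] = (-8)*(8) + (-4)*(2) = -72
C[0][2] = (-8)*(2) + (-4)*(-9) = 20
C[1][0] = (-1)*(-6) + (-9)*(5) = -39
C[1][1] = (-1)*(8) + (-9)*(2) = -26
C[1][2] = (-1)*(2) + (-9)*(-9) = 79
... (3 more cells)
= [[28, -72, 20], [-39, -26, 79], [-29, 82, -27]]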